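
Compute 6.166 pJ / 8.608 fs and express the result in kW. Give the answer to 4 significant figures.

(6.166e-12) / (8.608e-15) = 0.71631e3 W

0.7163 kW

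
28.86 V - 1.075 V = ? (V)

In V:
  28.86 V → 28.86
  1.075 V → 1.075
Difference: 28.86 - 1.075 = 27.785

27.785 V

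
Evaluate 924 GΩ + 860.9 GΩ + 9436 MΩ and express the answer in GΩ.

1794.336 GΩ

In GΩ:
  924 GΩ → 924
  860.9 GΩ → 860.9
  9436 MΩ = 9436 × 10^-3 GΩ = 9.436
Sum: 924 + 860.9 + 9.436 = 1794.336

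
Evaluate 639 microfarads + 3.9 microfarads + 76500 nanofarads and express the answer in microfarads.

In microfarads:
  639 microfarads → 639
  3.9 microfarads → 3.9
  76500 nanofarads = 76500 × 10⁻³ microfarads = 76.5
Sum: 639 + 3.9 + 76.5 = 719.4

719.4 microfarads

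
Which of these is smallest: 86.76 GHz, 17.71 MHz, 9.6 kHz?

86.76 GHz = 86760000000 Hz
17.71 MHz = 17710000 Hz
9.6 kHz = 9600 Hz

9.6 kHz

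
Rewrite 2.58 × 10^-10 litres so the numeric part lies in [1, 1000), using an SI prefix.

258 picolitres

= 258 × 10^-12 litres; 10^-12 is pico.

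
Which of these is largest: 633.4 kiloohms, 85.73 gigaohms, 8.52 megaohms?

85.73 gigaohms

633.4 kiloohms = 633400 ohms
85.73 gigaohms = 85730000000 ohms
8.52 megaohms = 8520000 ohms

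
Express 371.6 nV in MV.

nano = 10⁻⁹, mega = 10⁶; factor is 10⁻¹⁵.
371.6 × 10⁻¹⁵ = 0.0000000000003716

0.0000000000003716 MV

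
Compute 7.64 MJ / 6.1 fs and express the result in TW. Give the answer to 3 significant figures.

1250000000 TW

(7.64 × 10^6) / (6.1 × 10^-15) = 1.2525 × 10^21 W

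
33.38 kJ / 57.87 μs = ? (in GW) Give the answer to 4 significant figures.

0.5768 GW

(33.38 × 10^3) / (57.87 × 10^-6) = 0.57681 × 10^9 W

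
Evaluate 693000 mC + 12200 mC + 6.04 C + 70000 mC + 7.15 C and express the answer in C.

788.39 C

In C:
  693000 mC = 693000 × 10⁻³ C = 693
  12200 mC = 12200 × 10⁻³ C = 12.2
  6.04 C → 6.04
  70000 mC = 70000 × 10⁻³ C = 70
  7.15 C → 7.15
Sum: 693 + 12.2 + 6.04 + 70 + 7.15 = 788.39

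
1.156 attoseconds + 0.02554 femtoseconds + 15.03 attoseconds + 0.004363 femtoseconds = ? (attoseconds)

In attoseconds:
  1.156 attoseconds → 1.156
  0.02554 femtoseconds = 0.02554 × 10^3 attoseconds = 25.54
  15.03 attoseconds → 15.03
  0.004363 femtoseconds = 0.004363 × 10^3 attoseconds = 4.363
Sum: 1.156 + 25.54 + 15.03 + 4.363 = 46.089

46.089 attoseconds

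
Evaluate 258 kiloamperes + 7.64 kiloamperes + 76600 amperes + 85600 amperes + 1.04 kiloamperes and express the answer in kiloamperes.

In kiloamperes:
  258 kiloamperes → 258
  7.64 kiloamperes → 7.64
  76600 amperes = 76600 × 10⁻³ kiloamperes = 76.6
  85600 amperes = 85600 × 10⁻³ kiloamperes = 85.6
  1.04 kiloamperes → 1.04
Sum: 258 + 7.64 + 76.6 + 85.6 + 1.04 = 428.88

428.88 kiloamperes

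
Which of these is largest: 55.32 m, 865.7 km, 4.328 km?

55.32 m = 55.32 m
865.7 km = 865700 m
4.328 km = 4328 m

865.7 km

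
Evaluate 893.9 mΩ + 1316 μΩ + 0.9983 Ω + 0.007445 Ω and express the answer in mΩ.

1900.961 mΩ

In mΩ:
  893.9 mΩ → 893.9
  1316 μΩ = 1316 × 10^-3 mΩ = 1.316
  0.9983 Ω = 0.9983 × 10^3 mΩ = 998.3
  0.007445 Ω = 0.007445 × 10^3 mΩ = 7.445
Sum: 893.9 + 1.316 + 998.3 + 7.445 = 1900.961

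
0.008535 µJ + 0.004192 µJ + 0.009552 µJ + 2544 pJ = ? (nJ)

24.823 nJ

In nJ:
  0.008535 µJ = 0.008535 × 10^3 nJ = 8.535
  0.004192 µJ = 0.004192 × 10^3 nJ = 4.192
  0.009552 µJ = 0.009552 × 10^3 nJ = 9.552
  2544 pJ = 2544 × 10^-3 nJ = 2.544
Sum: 8.535 + 4.192 + 9.552 + 2.544 = 24.823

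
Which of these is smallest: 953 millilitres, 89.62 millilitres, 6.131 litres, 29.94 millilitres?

29.94 millilitres

953 millilitres = 0.953 litres
89.62 millilitres = 0.08962 litres
6.131 litres = 6.131 litres
29.94 millilitres = 0.02994 litres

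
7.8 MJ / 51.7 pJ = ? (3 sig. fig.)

(7.8e6) / (51.7e-12) = 0.1509e18

151000000000000000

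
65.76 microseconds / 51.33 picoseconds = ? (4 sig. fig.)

(65.76e-6) / (51.33e-12) = 1.2811e6

1281000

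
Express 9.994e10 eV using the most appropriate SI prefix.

99.94 GeV

= 99.94e9 eV; 1e9 is giga.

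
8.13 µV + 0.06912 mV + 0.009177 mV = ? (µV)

In µV:
  8.13 µV → 8.13
  0.06912 mV = 0.06912 × 10^3 µV = 69.12
  0.009177 mV = 0.009177 × 10^3 µV = 9.177
Sum: 8.13 + 69.12 + 9.177 = 86.427

86.427 µV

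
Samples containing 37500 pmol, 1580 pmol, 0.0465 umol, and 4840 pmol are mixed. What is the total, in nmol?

90.42 nmol

In nmol:
  37500 pmol = 37500 × 10^-3 nmol = 37.5
  1580 pmol = 1580 × 10^-3 nmol = 1.58
  0.0465 umol = 0.0465 × 10^3 nmol = 46.5
  4840 pmol = 4840 × 10^-3 nmol = 4.84
Sum: 37.5 + 1.58 + 46.5 + 4.84 = 90.42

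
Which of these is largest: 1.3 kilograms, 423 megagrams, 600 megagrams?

600 megagrams

1.3 kilograms = 1300 grams
423 megagrams = 423000000 grams
600 megagrams = 600000000 grams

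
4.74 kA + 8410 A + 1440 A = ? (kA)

14.59 kA

In kA:
  4.74 kA → 4.74
  8410 A = 8410 × 10^-3 kA = 8.41
  1440 A = 1440 × 10^-3 kA = 1.44
Sum: 4.74 + 8.41 + 1.44 = 14.59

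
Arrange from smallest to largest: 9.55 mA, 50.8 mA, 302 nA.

9.55 mA = 0.00955 A
50.8 mA = 0.0508 A
302 nA = 0.000000302 A

302 nA < 9.55 mA < 50.8 mA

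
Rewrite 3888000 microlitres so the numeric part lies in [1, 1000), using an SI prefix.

3.888 litres

= 3.888 litres; mantissa already in [1, 1000).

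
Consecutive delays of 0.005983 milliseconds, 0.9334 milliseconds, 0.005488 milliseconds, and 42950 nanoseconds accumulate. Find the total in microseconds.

987.821 microseconds

In microseconds:
  0.005983 milliseconds = 0.005983 × 10³ microseconds = 5.983
  0.9334 milliseconds = 0.9334 × 10³ microseconds = 933.4
  0.005488 milliseconds = 0.005488 × 10³ microseconds = 5.488
  42950 nanoseconds = 42950 × 10⁻³ microseconds = 42.95
Sum: 5.983 + 933.4 + 5.488 + 42.95 = 987.821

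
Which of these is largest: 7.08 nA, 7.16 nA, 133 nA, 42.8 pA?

133 nA

7.08 nA = 0.00000000708 A
7.16 nA = 0.00000000716 A
133 nA = 0.000000133 A
42.8 pA = 0.0000000000428 A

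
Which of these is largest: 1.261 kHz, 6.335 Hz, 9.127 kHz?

9.127 kHz

1.261 kHz = 1261 Hz
6.335 Hz = 6.335 Hz
9.127 kHz = 9127 Hz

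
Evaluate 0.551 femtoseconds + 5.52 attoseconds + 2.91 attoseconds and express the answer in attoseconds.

559.43 attoseconds

In attoseconds:
  0.551 femtoseconds = 0.551e3 attoseconds = 551
  5.52 attoseconds → 5.52
  2.91 attoseconds → 2.91
Sum: 551 + 5.52 + 2.91 = 559.43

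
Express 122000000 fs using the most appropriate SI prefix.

122 ns

= 122e-9 s; 1e-9 is nano.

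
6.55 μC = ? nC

micro = 10^-6, nano = 10^-9; factor is 10^3.
6.55 × 10^3 = 6550

6550 nC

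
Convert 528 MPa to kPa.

mega = 10^6, kilo = 10^3; factor is 10^3.
528 × 10^3 = 528000

528000 kPa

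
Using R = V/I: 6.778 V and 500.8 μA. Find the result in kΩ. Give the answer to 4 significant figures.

(6.778) / (500.8e-6) = 0.0135343e6 Ω

13.53 kΩ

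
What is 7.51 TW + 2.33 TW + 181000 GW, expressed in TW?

190.84 TW

In TW:
  7.51 TW → 7.51
  2.33 TW → 2.33
  181000 GW = 181000 × 10^-3 TW = 181
Sum: 7.51 + 2.33 + 181 = 190.84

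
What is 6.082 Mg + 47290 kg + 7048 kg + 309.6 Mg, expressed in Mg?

In Mg:
  6.082 Mg → 6.082
  47290 kg = 47290 × 10^-3 Mg = 47.29
  7048 kg = 7048 × 10^-3 Mg = 7.048
  309.6 Mg → 309.6
Sum: 6.082 + 47.29 + 7.048 + 309.6 = 370.02

370.02 Mg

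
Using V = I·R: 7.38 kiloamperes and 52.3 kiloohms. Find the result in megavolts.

7.38 × 10^3 × 52.3 × 10^3 = 385.974 × 10^6 V

385.974 megavolts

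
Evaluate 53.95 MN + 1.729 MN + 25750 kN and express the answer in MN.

81.429 MN

In MN:
  53.95 MN → 53.95
  1.729 MN → 1.729
  25750 kN = 25750 × 10^-3 MN = 25.75
Sum: 53.95 + 1.729 + 25.75 = 81.429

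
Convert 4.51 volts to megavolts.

(no prefix) = 10^0, mega = 10^6; factor is 10^-6.
4.51 × 10^-6 = 0.00000451

0.00000451 megavolts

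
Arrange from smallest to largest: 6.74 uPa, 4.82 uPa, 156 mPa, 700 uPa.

4.82 uPa < 6.74 uPa < 700 uPa < 156 mPa

6.74 uPa = 0.00000674 Pa
4.82 uPa = 0.00000482 Pa
156 mPa = 0.156 Pa
700 uPa = 0.0007 Pa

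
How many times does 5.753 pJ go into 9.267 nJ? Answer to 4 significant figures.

1611

(9.267e-9) / (5.753e-12) = 1.6108e3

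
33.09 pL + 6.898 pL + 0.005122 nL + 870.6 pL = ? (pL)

In pL:
  33.09 pL → 33.09
  6.898 pL → 6.898
  0.005122 nL = 0.005122 × 10³ pL = 5.122
  870.6 pL → 870.6
Sum: 33.09 + 6.898 + 5.122 + 870.6 = 915.71

915.71 pL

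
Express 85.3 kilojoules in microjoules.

kilo = 10³, micro = 10⁻⁶; factor is 10⁹.
85.3 × 10⁹ = 85300000000

85300000000 microjoules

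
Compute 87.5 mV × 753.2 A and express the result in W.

65.905 W

87.5 × 10⁻³ × 753.2 = 65905 × 10⁻³ W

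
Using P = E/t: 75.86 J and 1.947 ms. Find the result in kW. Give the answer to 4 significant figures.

(75.86) / (1.947 × 10^-3) = 38.9625 × 10^3 W

38.96 kW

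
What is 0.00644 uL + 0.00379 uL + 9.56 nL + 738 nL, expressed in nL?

757.79 nL

In nL:
  0.00644 uL = 0.00644e3 nL = 6.44
  0.00379 uL = 0.00379e3 nL = 3.79
  9.56 nL → 9.56
  738 nL → 738
Sum: 6.44 + 3.79 + 9.56 + 738 = 757.79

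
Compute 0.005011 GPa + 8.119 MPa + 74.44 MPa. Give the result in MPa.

In MPa:
  0.005011 GPa = 0.005011 × 10³ MPa = 5.011
  8.119 MPa → 8.119
  74.44 MPa → 74.44
Sum: 5.011 + 8.119 + 74.44 = 87.57

87.57 MPa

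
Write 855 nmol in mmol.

nano = 10⁻⁹, milli = 10⁻³; factor is 10⁻⁶.
855 × 10⁻⁶ = 0.000855

0.000855 mmol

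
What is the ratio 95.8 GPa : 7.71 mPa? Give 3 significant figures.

(95.8 × 10^9) / (7.71 × 10^-3) = 12.43 × 10^12

12400000000000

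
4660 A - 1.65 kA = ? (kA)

3.01 kA

In kA:
  4660 A = 4660e-3 kA = 4.66
  1.65 kA → 1.65
Difference: 4.66 - 1.65 = 3.01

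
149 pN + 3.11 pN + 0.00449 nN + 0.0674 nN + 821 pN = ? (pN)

In pN:
  149 pN → 149
  3.11 pN → 3.11
  0.00449 nN = 0.00449 × 10³ pN = 4.49
  0.0674 nN = 0.0674 × 10³ pN = 67.4
  821 pN → 821
Sum: 149 + 3.11 + 4.49 + 67.4 + 821 = 1045

1045 pN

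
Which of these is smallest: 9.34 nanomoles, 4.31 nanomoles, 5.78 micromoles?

9.34 nanomoles = 0.00000000934 moles
4.31 nanomoles = 0.00000000431 moles
5.78 micromoles = 0.00000578 moles

4.31 nanomoles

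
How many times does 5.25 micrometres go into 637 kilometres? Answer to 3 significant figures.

(637 × 10^3) / (5.25 × 10^-6) = 121.3 × 10^9

121000000000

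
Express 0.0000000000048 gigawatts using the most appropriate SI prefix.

= 4.8e-3 watts; 1e-3 is milli.

4.8 milliwatts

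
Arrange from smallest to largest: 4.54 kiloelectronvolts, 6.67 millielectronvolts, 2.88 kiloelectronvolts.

6.67 millielectronvolts < 2.88 kiloelectronvolts < 4.54 kiloelectronvolts

4.54 kiloelectronvolts = 4540 electronvolts
6.67 millielectronvolts = 0.00667 electronvolts
2.88 kiloelectronvolts = 2880 electronvolts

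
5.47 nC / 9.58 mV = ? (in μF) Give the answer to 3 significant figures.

0.571 μF

(5.47 × 10^-9) / (9.58 × 10^-3) = 0.57098 × 10^-6 F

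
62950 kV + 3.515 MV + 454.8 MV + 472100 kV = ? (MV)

993.365 MV

In MV:
  62950 kV = 62950 × 10^-3 MV = 62.95
  3.515 MV → 3.515
  454.8 MV → 454.8
  472100 kV = 472100 × 10^-3 MV = 472.1
Sum: 62.95 + 3.515 + 454.8 + 472.1 = 993.365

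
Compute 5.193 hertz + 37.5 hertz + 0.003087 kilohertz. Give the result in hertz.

45.78 hertz

In hertz:
  5.193 hertz → 5.193
  37.5 hertz → 37.5
  0.003087 kilohertz = 0.003087e3 hertz = 3.087
Sum: 5.193 + 37.5 + 3.087 = 45.78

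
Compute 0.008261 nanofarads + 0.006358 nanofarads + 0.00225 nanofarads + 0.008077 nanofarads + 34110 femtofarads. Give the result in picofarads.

59.056 picofarads

In picofarads:
  0.008261 nanofarads = 0.008261e3 picofarads = 8.261
  0.006358 nanofarads = 0.006358e3 picofarads = 6.358
  0.00225 nanofarads = 0.00225e3 picofarads = 2.25
  0.008077 nanofarads = 0.008077e3 picofarads = 8.077
  34110 femtofarads = 34110e-3 picofarads = 34.11
Sum: 8.261 + 6.358 + 2.25 + 8.077 + 34.11 = 59.056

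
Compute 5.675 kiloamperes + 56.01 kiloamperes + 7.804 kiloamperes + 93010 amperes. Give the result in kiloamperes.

In kiloamperes:
  5.675 kiloamperes → 5.675
  56.01 kiloamperes → 56.01
  7.804 kiloamperes → 7.804
  93010 amperes = 93010 × 10⁻³ kiloamperes = 93.01
Sum: 5.675 + 56.01 + 7.804 + 93.01 = 162.499

162.499 kiloamperes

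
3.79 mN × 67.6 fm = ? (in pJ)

0.000256204 pJ

3.79e-3 × 67.6e-15 = 256.204e-18 J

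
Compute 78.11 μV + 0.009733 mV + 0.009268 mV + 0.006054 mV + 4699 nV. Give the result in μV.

In μV:
  78.11 μV → 78.11
  0.009733 mV = 0.009733 × 10^3 μV = 9.733
  0.009268 mV = 0.009268 × 10^3 μV = 9.268
  0.006054 mV = 0.006054 × 10^3 μV = 6.054
  4699 nV = 4699 × 10^-3 μV = 4.699
Sum: 78.11 + 9.733 + 9.268 + 6.054 + 4.699 = 107.864

107.864 μV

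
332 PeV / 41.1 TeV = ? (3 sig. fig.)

(332 × 10^15) / (41.1 × 10^12) = 8.078 × 10^3

8080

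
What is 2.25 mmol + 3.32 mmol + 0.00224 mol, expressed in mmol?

In mmol:
  2.25 mmol → 2.25
  3.32 mmol → 3.32
  0.00224 mol = 0.00224 × 10^3 mmol = 2.24
Sum: 2.25 + 3.32 + 2.24 = 7.81

7.81 mmol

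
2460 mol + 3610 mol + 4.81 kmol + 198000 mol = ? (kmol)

208.88 kmol

In kmol:
  2460 mol = 2460 × 10⁻³ kmol = 2.46
  3610 mol = 3610 × 10⁻³ kmol = 3.61
  4.81 kmol → 4.81
  198000 mol = 198000 × 10⁻³ kmol = 198
Sum: 2.46 + 3.61 + 4.81 + 198 = 208.88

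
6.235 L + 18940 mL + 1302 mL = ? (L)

26.477 L

In L:
  6.235 L → 6.235
  18940 mL = 18940 × 10⁻³ L = 18.94
  1302 mL = 1302 × 10⁻³ L = 1.302
Sum: 6.235 + 18.94 + 1.302 = 26.477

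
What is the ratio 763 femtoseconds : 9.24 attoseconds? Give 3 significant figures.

82600

(763 × 10^-15) / (9.24 × 10^-18) = 82.58 × 10^3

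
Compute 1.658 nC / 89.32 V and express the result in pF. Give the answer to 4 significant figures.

18.56 pF

(1.658 × 10⁻⁹) / (89.32) = 0.0185625 × 10⁻⁹ F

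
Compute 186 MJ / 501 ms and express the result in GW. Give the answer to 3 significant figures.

(186 × 10^6) / (501 × 10^-3) = 0.37126 × 10^9 W

0.371 GW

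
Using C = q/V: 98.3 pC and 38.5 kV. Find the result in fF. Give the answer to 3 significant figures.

2.55 fF

(98.3e-12) / (38.5e3) = 2.5532e-15 F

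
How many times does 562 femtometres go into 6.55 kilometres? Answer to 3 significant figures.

11700000000000000

(6.55 × 10³) / (562 × 10⁻¹⁵) = 0.01165 × 10¹⁸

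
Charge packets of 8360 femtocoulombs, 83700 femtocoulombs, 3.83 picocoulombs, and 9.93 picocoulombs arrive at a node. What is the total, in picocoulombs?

105.82 picocoulombs

In picocoulombs:
  8360 femtocoulombs = 8360 × 10^-3 picocoulombs = 8.36
  83700 femtocoulombs = 83700 × 10^-3 picocoulombs = 83.7
  3.83 picocoulombs → 3.83
  9.93 picocoulombs → 9.93
Sum: 8.36 + 83.7 + 3.83 + 9.93 = 105.82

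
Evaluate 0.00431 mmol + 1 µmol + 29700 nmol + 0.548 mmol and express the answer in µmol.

In µmol:
  0.00431 mmol = 0.00431 × 10³ µmol = 4.31
  1 µmol → 1
  29700 nmol = 29700 × 10⁻³ µmol = 29.7
  0.548 mmol = 0.548 × 10³ µmol = 548
Sum: 4.31 + 1 + 29.7 + 548 = 583.01

583.01 µmol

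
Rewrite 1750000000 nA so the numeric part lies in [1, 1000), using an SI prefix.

= 1.75 A; mantissa already in [1, 1000).

1.75 A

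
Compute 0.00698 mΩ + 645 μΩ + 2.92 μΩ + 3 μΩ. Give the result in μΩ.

657.9 μΩ

In μΩ:
  0.00698 mΩ = 0.00698 × 10³ μΩ = 6.98
  645 μΩ → 645
  2.92 μΩ → 2.92
  3 μΩ → 3
Sum: 6.98 + 645 + 2.92 + 3 = 657.9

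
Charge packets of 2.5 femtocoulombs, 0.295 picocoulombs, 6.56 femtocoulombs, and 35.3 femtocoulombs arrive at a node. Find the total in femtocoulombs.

339.36 femtocoulombs

In femtocoulombs:
  2.5 femtocoulombs → 2.5
  0.295 picocoulombs = 0.295 × 10^3 femtocoulombs = 295
  6.56 femtocoulombs → 6.56
  35.3 femtocoulombs → 35.3
Sum: 2.5 + 295 + 6.56 + 35.3 = 339.36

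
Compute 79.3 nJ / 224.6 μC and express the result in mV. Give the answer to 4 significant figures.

(79.3 × 10⁻⁹) / (224.6 × 10⁻⁶) = 0.353072 × 10⁻³ V

0.3531 mV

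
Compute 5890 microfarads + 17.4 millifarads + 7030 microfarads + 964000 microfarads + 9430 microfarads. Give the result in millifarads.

In millifarads:
  5890 microfarads = 5890e-3 millifarads = 5.89
  17.4 millifarads → 17.4
  7030 microfarads = 7030e-3 millifarads = 7.03
  964000 microfarads = 964000e-3 millifarads = 964
  9430 microfarads = 9430e-3 millifarads = 9.43
Sum: 5.89 + 17.4 + 7.03 + 964 + 9.43 = 1003.75

1003.75 millifarads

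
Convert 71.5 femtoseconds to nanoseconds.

femto = 10⁻¹⁵, nano = 10⁻⁹; factor is 10⁻⁶.
71.5 × 10⁻⁶ = 0.0000715

0.0000715 nanoseconds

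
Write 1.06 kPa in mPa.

kilo = 1e3, milli = 1e-3; factor is 1e6.
1.06 × 1e6 = 1060000

1060000 mPa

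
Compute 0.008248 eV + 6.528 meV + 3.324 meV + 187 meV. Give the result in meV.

In meV:
  0.008248 eV = 0.008248 × 10³ meV = 8.248
  6.528 meV → 6.528
  3.324 meV → 3.324
  187 meV → 187
Sum: 8.248 + 6.528 + 3.324 + 187 = 205.1

205.1 meV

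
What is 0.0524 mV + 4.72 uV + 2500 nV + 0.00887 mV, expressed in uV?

In uV:
  0.0524 mV = 0.0524 × 10^3 uV = 52.4
  4.72 uV → 4.72
  2500 nV = 2500 × 10^-3 uV = 2.5
  0.00887 mV = 0.00887 × 10^3 uV = 8.87
Sum: 52.4 + 4.72 + 2.5 + 8.87 = 68.49

68.49 uV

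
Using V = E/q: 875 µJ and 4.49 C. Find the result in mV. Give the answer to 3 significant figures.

0.195 mV

(875e-6) / (4.49) = 194.88e-6 V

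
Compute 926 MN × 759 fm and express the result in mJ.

926 × 10^6 × 759 × 10^-15 = 702834 × 10^-9 J

0.702834 mJ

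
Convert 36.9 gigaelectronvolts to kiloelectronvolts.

giga = 1e9, kilo = 1e3; factor is 1e6.
36.9 × 1e6 = 36900000

36900000 kiloelectronvolts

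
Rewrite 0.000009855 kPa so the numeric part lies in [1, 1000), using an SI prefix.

9.855 mPa

= 9.855 × 10^-3 Pa; 10^-3 is milli.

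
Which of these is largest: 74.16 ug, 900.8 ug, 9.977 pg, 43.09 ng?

74.16 ug = 0.00007416 g
900.8 ug = 0.0009008 g
9.977 pg = 0.000000000009977 g
43.09 ng = 0.00000004309 g

900.8 ug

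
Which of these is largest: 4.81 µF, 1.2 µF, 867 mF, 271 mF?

867 mF

4.81 µF = 0.00000481 F
1.2 µF = 0.0000012 F
867 mF = 0.867 F
271 mF = 0.271 F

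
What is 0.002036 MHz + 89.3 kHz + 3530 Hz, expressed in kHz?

94.866 kHz

In kHz:
  0.002036 MHz = 0.002036 × 10^3 kHz = 2.036
  89.3 kHz → 89.3
  3530 Hz = 3530 × 10^-3 kHz = 3.53
Sum: 2.036 + 89.3 + 3.53 = 94.866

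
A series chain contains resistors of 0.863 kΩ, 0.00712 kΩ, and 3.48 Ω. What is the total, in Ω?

873.6 Ω

In Ω:
  0.863 kΩ = 0.863 × 10^3 Ω = 863
  0.00712 kΩ = 0.00712 × 10^3 Ω = 7.12
  3.48 Ω → 3.48
Sum: 863 + 7.12 + 3.48 = 873.6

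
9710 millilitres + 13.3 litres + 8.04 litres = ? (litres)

In litres:
  9710 millilitres = 9710 × 10⁻³ litres = 9.71
  13.3 litres → 13.3
  8.04 litres → 8.04
Sum: 9.71 + 13.3 + 8.04 = 31.05

31.05 litres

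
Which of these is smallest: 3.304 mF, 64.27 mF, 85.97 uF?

3.304 mF = 0.003304 F
64.27 mF = 0.06427 F
85.97 uF = 0.00008597 F

85.97 uF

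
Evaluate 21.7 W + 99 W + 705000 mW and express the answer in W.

In W:
  21.7 W → 21.7
  99 W → 99
  705000 mW = 705000 × 10⁻³ W = 705
Sum: 21.7 + 99 + 705 = 825.7

825.7 W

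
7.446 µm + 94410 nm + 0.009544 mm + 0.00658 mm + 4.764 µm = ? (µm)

In µm:
  7.446 µm → 7.446
  94410 nm = 94410 × 10^-3 µm = 94.41
  0.009544 mm = 0.009544 × 10^3 µm = 9.544
  0.00658 mm = 0.00658 × 10^3 µm = 6.58
  4.764 µm → 4.764
Sum: 7.446 + 94.41 + 9.544 + 6.58 + 4.764 = 122.744

122.744 µm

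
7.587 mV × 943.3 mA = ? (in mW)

7.587 × 10⁻³ × 943.3 × 10⁻³ = 7156.8171 × 10⁻⁶ W

7.1568171 mW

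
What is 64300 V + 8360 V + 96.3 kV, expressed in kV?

168.96 kV

In kV:
  64300 V = 64300 × 10^-3 kV = 64.3
  8360 V = 8360 × 10^-3 kV = 8.36
  96.3 kV → 96.3
Sum: 64.3 + 8.36 + 96.3 = 168.96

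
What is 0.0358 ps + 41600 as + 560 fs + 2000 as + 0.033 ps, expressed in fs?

In fs:
  0.0358 ps = 0.0358 × 10^3 fs = 35.8
  41600 as = 41600 × 10^-3 fs = 41.6
  560 fs → 560
  2000 as = 2000 × 10^-3 fs = 2
  0.033 ps = 0.033 × 10^3 fs = 33
Sum: 35.8 + 41.6 + 560 + 2 + 33 = 672.4

672.4 fs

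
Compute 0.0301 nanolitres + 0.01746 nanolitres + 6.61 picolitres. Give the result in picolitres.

In picolitres:
  0.0301 nanolitres = 0.0301e3 picolitres = 30.1
  0.01746 nanolitres = 0.01746e3 picolitres = 17.46
  6.61 picolitres → 6.61
Sum: 30.1 + 17.46 + 6.61 = 54.17

54.17 picolitres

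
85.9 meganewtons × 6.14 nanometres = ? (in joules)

85.9 × 10⁶ × 6.14 × 10⁻⁹ = 527.426 × 10⁻³ J

0.527426 joules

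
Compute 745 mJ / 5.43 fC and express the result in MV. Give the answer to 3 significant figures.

(745 × 10^-3) / (5.43 × 10^-15) = 137.2 × 10^12 V

137000000 MV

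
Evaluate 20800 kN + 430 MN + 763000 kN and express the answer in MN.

1213.8 MN

In MN:
  20800 kN = 20800e-3 MN = 20.8
  430 MN → 430
  763000 kN = 763000e-3 MN = 763
Sum: 20.8 + 430 + 763 = 1213.8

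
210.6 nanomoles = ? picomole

210600 picomoles

nano = 1e-9, pico = 1e-12; factor is 1e3.
210.6 × 1e3 = 210600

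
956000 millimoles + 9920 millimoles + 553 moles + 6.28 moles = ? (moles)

In moles:
  956000 millimoles = 956000e-3 moles = 956
  9920 millimoles = 9920e-3 moles = 9.92
  553 moles → 553
  6.28 moles → 6.28
Sum: 956 + 9.92 + 553 + 6.28 = 1525.2

1525.2 moles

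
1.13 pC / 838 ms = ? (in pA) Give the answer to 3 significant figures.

(1.13 × 10^-12) / (838 × 10^-3) = 0.0013484 × 10^-9 A

1.35 pA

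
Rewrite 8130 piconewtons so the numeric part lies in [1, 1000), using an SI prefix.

8.13 nanonewtons

= 8.13e-9 newtons; 1e-9 is nano.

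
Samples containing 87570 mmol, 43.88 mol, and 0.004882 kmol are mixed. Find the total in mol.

In mol:
  87570 mmol = 87570e-3 mol = 87.57
  43.88 mol → 43.88
  0.004882 kmol = 0.004882e3 mol = 4.882
Sum: 87.57 + 43.88 + 4.882 = 136.332

136.332 mol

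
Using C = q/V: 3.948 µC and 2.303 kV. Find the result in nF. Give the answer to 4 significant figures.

1.714 nF

(3.948e-6) / (2.303e3) = 1.71429e-9 F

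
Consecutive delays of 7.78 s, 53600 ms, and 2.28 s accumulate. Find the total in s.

63.66 s

In s:
  7.78 s → 7.78
  53600 ms = 53600 × 10^-3 s = 53.6
  2.28 s → 2.28
Sum: 7.78 + 53.6 + 2.28 = 63.66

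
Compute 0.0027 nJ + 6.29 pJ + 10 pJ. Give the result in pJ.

In pJ:
  0.0027 nJ = 0.0027 × 10³ pJ = 2.7
  6.29 pJ → 6.29
  10 pJ → 10
Sum: 2.7 + 6.29 + 10 = 18.99

18.99 pJ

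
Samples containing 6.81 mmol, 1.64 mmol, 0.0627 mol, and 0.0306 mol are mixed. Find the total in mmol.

101.75 mmol

In mmol:
  6.81 mmol → 6.81
  1.64 mmol → 1.64
  0.0627 mol = 0.0627 × 10^3 mmol = 62.7
  0.0306 mol = 0.0306 × 10^3 mmol = 30.6
Sum: 6.81 + 1.64 + 62.7 + 30.6 = 101.75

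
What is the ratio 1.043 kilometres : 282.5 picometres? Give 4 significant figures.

(1.043 × 10^3) / (282.5 × 10^-12) = 0.003692 × 10^15

3692000000000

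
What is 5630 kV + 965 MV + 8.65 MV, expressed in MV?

979.28 MV

In MV:
  5630 kV = 5630e-3 MV = 5.63
  965 MV → 965
  8.65 MV → 8.65
Sum: 5.63 + 965 + 8.65 = 979.28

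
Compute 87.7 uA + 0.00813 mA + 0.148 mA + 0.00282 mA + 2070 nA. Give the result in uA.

In uA:
  87.7 uA → 87.7
  0.00813 mA = 0.00813 × 10³ uA = 8.13
  0.148 mA = 0.148 × 10³ uA = 148
  0.00282 mA = 0.00282 × 10³ uA = 2.82
  2070 nA = 2070 × 10⁻³ uA = 2.07
Sum: 87.7 + 8.13 + 148 + 2.82 + 2.07 = 248.72

248.72 uA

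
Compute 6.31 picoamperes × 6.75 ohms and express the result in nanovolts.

6.31e-12 × 6.75 = 42.5925e-12 V

0.0425925 nanovolts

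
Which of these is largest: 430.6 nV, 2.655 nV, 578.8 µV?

430.6 nV = 0.0000004306 V
2.655 nV = 0.000000002655 V
578.8 µV = 0.0005788 V

578.8 µV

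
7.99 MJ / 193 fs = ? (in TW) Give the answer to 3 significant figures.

(7.99e6) / (193e-15) = 0.041399e21 W

41400000 TW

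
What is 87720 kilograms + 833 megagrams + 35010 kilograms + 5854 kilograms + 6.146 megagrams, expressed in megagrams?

In megagrams:
  87720 kilograms = 87720 × 10⁻³ megagrams = 87.72
  833 megagrams → 833
  35010 kilograms = 35010 × 10⁻³ megagrams = 35.01
  5854 kilograms = 5854 × 10⁻³ megagrams = 5.854
  6.146 megagrams → 6.146
Sum: 87.72 + 833 + 35.01 + 5.854 + 6.146 = 967.73

967.73 megagrams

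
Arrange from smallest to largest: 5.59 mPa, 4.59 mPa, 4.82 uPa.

5.59 mPa = 0.00559 Pa
4.59 mPa = 0.00459 Pa
4.82 uPa = 0.00000482 Pa

4.82 uPa < 4.59 mPa < 5.59 mPa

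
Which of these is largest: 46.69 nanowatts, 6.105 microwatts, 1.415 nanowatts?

6.105 microwatts

46.69 nanowatts = 0.00000004669 watts
6.105 microwatts = 0.000006105 watts
1.415 nanowatts = 0.000000001415 watts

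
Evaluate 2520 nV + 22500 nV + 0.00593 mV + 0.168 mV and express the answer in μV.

In μV:
  2520 nV = 2520e-3 μV = 2.52
  22500 nV = 22500e-3 μV = 22.5
  0.00593 mV = 0.00593e3 μV = 5.93
  0.168 mV = 0.168e3 μV = 168
Sum: 2.52 + 22.5 + 5.93 + 168 = 198.95

198.95 μV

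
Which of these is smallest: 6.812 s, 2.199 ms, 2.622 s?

2.199 ms

6.812 s = 6.812 s
2.199 ms = 0.002199 s
2.622 s = 2.622 s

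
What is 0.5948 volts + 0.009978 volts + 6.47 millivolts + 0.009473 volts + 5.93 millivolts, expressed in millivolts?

626.651 millivolts

In millivolts:
  0.5948 volts = 0.5948e3 millivolts = 594.8
  0.009978 volts = 0.009978e3 millivolts = 9.978
  6.47 millivolts → 6.47
  0.009473 volts = 0.009473e3 millivolts = 9.473
  5.93 millivolts → 5.93
Sum: 594.8 + 9.978 + 6.47 + 9.473 + 5.93 = 626.651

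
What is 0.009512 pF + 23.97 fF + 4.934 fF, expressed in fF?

In fF:
  0.009512 pF = 0.009512e3 fF = 9.512
  23.97 fF → 23.97
  4.934 fF → 4.934
Sum: 9.512 + 23.97 + 4.934 = 38.416

38.416 fF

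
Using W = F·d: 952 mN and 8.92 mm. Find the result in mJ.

8.49184 mJ

952e-3 × 8.92e-3 = 8491.84e-6 J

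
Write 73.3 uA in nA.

micro = 10⁻⁶, nano = 10⁻⁹; factor is 10³.
73.3 × 10³ = 73300

73300 nA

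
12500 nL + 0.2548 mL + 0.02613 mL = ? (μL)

In μL:
  12500 nL = 12500 × 10^-3 μL = 12.5
  0.2548 mL = 0.2548 × 10^3 μL = 254.8
  0.02613 mL = 0.02613 × 10^3 μL = 26.13
Sum: 12.5 + 254.8 + 26.13 = 293.43

293.43 μL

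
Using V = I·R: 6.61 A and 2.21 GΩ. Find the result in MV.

14608.1 MV

6.61 × 2.21 × 10^9 = 14.6081 × 10^9 V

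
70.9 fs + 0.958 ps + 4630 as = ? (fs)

In fs:
  70.9 fs → 70.9
  0.958 ps = 0.958 × 10³ fs = 958
  4630 as = 4630 × 10⁻³ fs = 4.63
Sum: 70.9 + 958 + 4.63 = 1033.53

1033.53 fs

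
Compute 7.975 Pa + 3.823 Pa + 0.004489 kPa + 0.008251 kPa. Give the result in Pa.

24.538 Pa

In Pa:
  7.975 Pa → 7.975
  3.823 Pa → 3.823
  0.004489 kPa = 0.004489 × 10^3 Pa = 4.489
  0.008251 kPa = 0.008251 × 10^3 Pa = 8.251
Sum: 7.975 + 3.823 + 4.489 + 8.251 = 24.538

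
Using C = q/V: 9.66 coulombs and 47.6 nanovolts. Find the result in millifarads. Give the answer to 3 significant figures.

203000000000 millifarads

(9.66) / (47.6e-9) = 0.20294e9 F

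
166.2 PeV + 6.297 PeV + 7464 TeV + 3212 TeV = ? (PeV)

In PeV:
  166.2 PeV → 166.2
  6.297 PeV → 6.297
  7464 TeV = 7464 × 10^-3 PeV = 7.464
  3212 TeV = 3212 × 10^-3 PeV = 3.212
Sum: 166.2 + 6.297 + 7.464 + 3.212 = 183.173

183.173 PeV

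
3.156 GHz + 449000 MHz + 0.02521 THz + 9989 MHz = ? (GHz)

487.355 GHz

In GHz:
  3.156 GHz → 3.156
  449000 MHz = 449000e-3 GHz = 449
  0.02521 THz = 0.02521e3 GHz = 25.21
  9989 MHz = 9989e-3 GHz = 9.989
Sum: 3.156 + 449 + 25.21 + 9.989 = 487.355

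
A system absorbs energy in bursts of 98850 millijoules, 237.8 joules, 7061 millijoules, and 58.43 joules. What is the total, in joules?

402.141 joules

In joules:
  98850 millijoules = 98850 × 10^-3 joules = 98.85
  237.8 joules → 237.8
  7061 millijoules = 7061 × 10^-3 joules = 7.061
  58.43 joules → 58.43
Sum: 98.85 + 237.8 + 7.061 + 58.43 = 402.141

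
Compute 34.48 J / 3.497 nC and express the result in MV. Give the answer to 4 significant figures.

9860 MV

(34.48) / (3.497e-9) = 9.85988e9 V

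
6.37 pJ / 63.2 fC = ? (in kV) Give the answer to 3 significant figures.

0.101 kV

(6.37 × 10⁻¹²) / (63.2 × 10⁻¹⁵) = 0.10079 × 10³ V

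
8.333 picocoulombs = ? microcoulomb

0.000008333 microcoulombs

pico = 1e-12, micro = 1e-6; factor is 1e-6.
8.333 × 1e-6 = 0.000008333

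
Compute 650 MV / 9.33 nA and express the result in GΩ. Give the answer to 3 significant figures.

(650 × 10⁶) / (9.33 × 10⁻⁹) = 69.668 × 10¹⁵ Ω

69700000 GΩ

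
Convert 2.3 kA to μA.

2300000000 μA

kilo = 10³, micro = 10⁻⁶; factor is 10⁹.
2.3 × 10⁹ = 2300000000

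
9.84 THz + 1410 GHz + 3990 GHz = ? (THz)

In THz:
  9.84 THz → 9.84
  1410 GHz = 1410 × 10⁻³ THz = 1.41
  3990 GHz = 3990 × 10⁻³ THz = 3.99
Sum: 9.84 + 1.41 + 3.99 = 15.24

15.24 THz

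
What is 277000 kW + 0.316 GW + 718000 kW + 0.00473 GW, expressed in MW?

1315.73 MW

In MW:
  277000 kW = 277000e-3 MW = 277
  0.316 GW = 0.316e3 MW = 316
  718000 kW = 718000e-3 MW = 718
  0.00473 GW = 0.00473e3 MW = 4.73
Sum: 277 + 316 + 718 + 4.73 = 1315.73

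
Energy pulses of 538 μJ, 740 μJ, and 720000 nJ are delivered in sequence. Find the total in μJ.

In μJ:
  538 μJ → 538
  740 μJ → 740
  720000 nJ = 720000 × 10⁻³ μJ = 720
Sum: 538 + 740 + 720 = 1998

1998 μJ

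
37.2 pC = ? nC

pico = 10^-12, nano = 10^-9; factor is 10^-3.
37.2 × 10^-3 = 0.0372

0.0372 nC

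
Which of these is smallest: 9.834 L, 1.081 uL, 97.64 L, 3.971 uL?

9.834 L = 9.834 L
1.081 uL = 0.000001081 L
97.64 L = 97.64 L
3.971 uL = 0.000003971 L

1.081 uL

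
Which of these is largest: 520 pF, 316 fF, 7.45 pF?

520 pF = 0.00000000052 F
316 fF = 0.000000000000316 F
7.45 pF = 0.00000000000745 F

520 pF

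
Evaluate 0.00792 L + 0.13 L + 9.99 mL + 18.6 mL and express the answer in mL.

In mL:
  0.00792 L = 0.00792 × 10³ mL = 7.92
  0.13 L = 0.13 × 10³ mL = 130
  9.99 mL → 9.99
  18.6 mL → 18.6
Sum: 7.92 + 130 + 9.99 + 18.6 = 166.51

166.51 mL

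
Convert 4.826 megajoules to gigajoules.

0.004826 gigajoules

mega = 10^6, giga = 10^9; factor is 10^-3.
4.826 × 10^-3 = 0.004826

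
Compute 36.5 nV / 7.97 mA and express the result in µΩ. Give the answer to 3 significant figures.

(36.5 × 10⁻⁹) / (7.97 × 10⁻³) = 4.5797 × 10⁻⁶ Ω

4.58 µΩ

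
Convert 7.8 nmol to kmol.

nano = 10⁻⁹, kilo = 10³; factor is 10⁻¹².
7.8 × 10⁻¹² = 0.0000000000078

0.0000000000078 kmol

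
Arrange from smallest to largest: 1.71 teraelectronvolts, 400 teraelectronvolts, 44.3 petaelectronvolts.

1.71 teraelectronvolts < 400 teraelectronvolts < 44.3 petaelectronvolts

1.71 teraelectronvolts = 1710000000000 electronvolts
400 teraelectronvolts = 400000000000000 electronvolts
44.3 petaelectronvolts = 44300000000000000 electronvolts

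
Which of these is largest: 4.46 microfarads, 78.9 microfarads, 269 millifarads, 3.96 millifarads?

4.46 microfarads = 0.00000446 farads
78.9 microfarads = 0.0000789 farads
269 millifarads = 0.269 farads
3.96 millifarads = 0.00396 farads

269 millifarads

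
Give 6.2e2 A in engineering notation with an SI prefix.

= 620 A; mantissa already in [1, 1000).

620 A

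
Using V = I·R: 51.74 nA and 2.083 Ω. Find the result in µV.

51.74e-9 × 2.083 = 107.77442e-9 V

0.10777442 µV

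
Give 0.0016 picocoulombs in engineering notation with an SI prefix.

1.6 femtocoulombs

= 1.6 × 10^-15 coulombs; 10^-15 is femto.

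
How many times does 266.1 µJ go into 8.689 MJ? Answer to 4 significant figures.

(8.689 × 10^6) / (266.1 × 10^-6) = 0.032653 × 10^12

32650000000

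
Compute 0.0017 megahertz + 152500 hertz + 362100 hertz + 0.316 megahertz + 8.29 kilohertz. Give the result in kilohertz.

840.59 kilohertz

In kilohertz:
  0.0017 megahertz = 0.0017 × 10^3 kilohertz = 1.7
  152500 hertz = 152500 × 10^-3 kilohertz = 152.5
  362100 hertz = 362100 × 10^-3 kilohertz = 362.1
  0.316 megahertz = 0.316 × 10^3 kilohertz = 316
  8.29 kilohertz → 8.29
Sum: 1.7 + 152.5 + 362.1 + 316 + 8.29 = 840.59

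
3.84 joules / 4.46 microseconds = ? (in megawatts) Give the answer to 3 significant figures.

(3.84) / (4.46 × 10⁻⁶) = 0.86099 × 10⁶ W

0.861 megawatts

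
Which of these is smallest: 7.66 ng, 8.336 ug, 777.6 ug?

7.66 ng

7.66 ng = 0.00000000766 g
8.336 ug = 0.000008336 g
777.6 ug = 0.0007776 g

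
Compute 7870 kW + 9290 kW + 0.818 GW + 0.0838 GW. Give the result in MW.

918.96 MW

In MW:
  7870 kW = 7870e-3 MW = 7.87
  9290 kW = 9290e-3 MW = 9.29
  0.818 GW = 0.818e3 MW = 818
  0.0838 GW = 0.0838e3 MW = 83.8
Sum: 7.87 + 9.29 + 818 + 83.8 = 918.96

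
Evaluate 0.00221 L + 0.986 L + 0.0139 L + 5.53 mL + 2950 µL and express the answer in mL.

In mL:
  0.00221 L = 0.00221e3 mL = 2.21
  0.986 L = 0.986e3 mL = 986
  0.0139 L = 0.0139e3 mL = 13.9
  5.53 mL → 5.53
  2950 µL = 2950e-3 mL = 2.95
Sum: 2.21 + 986 + 13.9 + 5.53 + 2.95 = 1010.59

1010.59 mL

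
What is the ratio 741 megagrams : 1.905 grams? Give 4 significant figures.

(741 × 10⁶) / (1.905) = 388.98 × 10⁶

389000000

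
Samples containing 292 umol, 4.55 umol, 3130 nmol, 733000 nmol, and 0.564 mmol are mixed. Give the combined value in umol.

In umol:
  292 umol → 292
  4.55 umol → 4.55
  3130 nmol = 3130 × 10^-3 umol = 3.13
  733000 nmol = 733000 × 10^-3 umol = 733
  0.564 mmol = 0.564 × 10^3 umol = 564
Sum: 292 + 4.55 + 3.13 + 733 + 564 = 1596.68

1596.68 umol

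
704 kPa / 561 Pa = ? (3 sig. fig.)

(704 × 10³) / (561) = 1.255 × 10³

1250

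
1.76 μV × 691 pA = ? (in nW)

1.76 × 10^-6 × 691 × 10^-12 = 1216.16 × 10^-18 W

0.00000121616 nW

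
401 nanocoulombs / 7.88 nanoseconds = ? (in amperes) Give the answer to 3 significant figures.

50.9 amperes

(401 × 10⁻⁹) / (7.88 × 10⁻⁹) = 50.888 A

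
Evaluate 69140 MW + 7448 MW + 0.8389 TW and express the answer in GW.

915.488 GW

In GW:
  69140 MW = 69140 × 10^-3 GW = 69.14
  7448 MW = 7448 × 10^-3 GW = 7.448
  0.8389 TW = 0.8389 × 10^3 GW = 838.9
Sum: 69.14 + 7.448 + 838.9 = 915.488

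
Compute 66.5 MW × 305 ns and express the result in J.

66.5 × 10⁶ × 305 × 10⁻⁹ = 20282.5 × 10⁻³ J

20.2825 J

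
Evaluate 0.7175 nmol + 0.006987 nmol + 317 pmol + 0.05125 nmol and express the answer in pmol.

1092.737 pmol

In pmol:
  0.7175 nmol = 0.7175e3 pmol = 717.5
  0.006987 nmol = 0.006987e3 pmol = 6.987
  317 pmol → 317
  0.05125 nmol = 0.05125e3 pmol = 51.25
Sum: 717.5 + 6.987 + 317 + 51.25 = 1092.737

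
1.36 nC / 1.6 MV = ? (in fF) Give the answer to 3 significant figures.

0.850 fF

(1.36 × 10^-9) / (1.6 × 10^6) = 0.85 × 10^-15 F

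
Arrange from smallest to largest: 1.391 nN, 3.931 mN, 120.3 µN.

1.391 nN = 0.000000001391 N
3.931 mN = 0.003931 N
120.3 µN = 0.0001203 N

1.391 nN < 120.3 µN < 3.931 mN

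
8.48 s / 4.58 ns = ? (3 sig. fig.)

(8.48) / (4.58e-9) = 1.852e9

1850000000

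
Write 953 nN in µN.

nano = 10⁻⁹, micro = 10⁻⁶; factor is 10⁻³.
953 × 10⁻³ = 0.953

0.953 µN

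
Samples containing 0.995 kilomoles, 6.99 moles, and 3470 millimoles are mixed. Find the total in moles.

1005.46 moles

In moles:
  0.995 kilomoles = 0.995 × 10^3 moles = 995
  6.99 moles → 6.99
  3470 millimoles = 3470 × 10^-3 moles = 3.47
Sum: 995 + 6.99 + 3.47 = 1005.46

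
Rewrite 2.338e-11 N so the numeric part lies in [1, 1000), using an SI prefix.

= 23.38e-12 N; 1e-12 is pico.

23.38 pN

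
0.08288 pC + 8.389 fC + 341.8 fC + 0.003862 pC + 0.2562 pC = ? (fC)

693.131 fC

In fC:
  0.08288 pC = 0.08288e3 fC = 82.88
  8.389 fC → 8.389
  341.8 fC → 341.8
  0.003862 pC = 0.003862e3 fC = 3.862
  0.2562 pC = 0.2562e3 fC = 256.2
Sum: 82.88 + 8.389 + 341.8 + 3.862 + 256.2 = 693.131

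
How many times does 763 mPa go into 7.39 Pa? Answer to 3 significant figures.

(7.39) / (763 × 10^-3) = 0.009685 × 10^3

9.69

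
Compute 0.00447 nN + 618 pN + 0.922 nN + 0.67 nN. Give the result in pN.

In pN:
  0.00447 nN = 0.00447 × 10³ pN = 4.47
  618 pN → 618
  0.922 nN = 0.922 × 10³ pN = 922
  0.67 nN = 0.67 × 10³ pN = 670
Sum: 4.47 + 618 + 922 + 670 = 2214.47

2214.47 pN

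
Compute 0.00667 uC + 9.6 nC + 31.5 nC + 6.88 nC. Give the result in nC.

In nC:
  0.00667 uC = 0.00667 × 10³ nC = 6.67
  9.6 nC → 9.6
  31.5 nC → 31.5
  6.88 nC → 6.88
Sum: 6.67 + 9.6 + 31.5 + 6.88 = 54.65

54.65 nC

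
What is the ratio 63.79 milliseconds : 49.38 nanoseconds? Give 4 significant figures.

1292000

(63.79 × 10⁻³) / (49.38 × 10⁻⁹) = 1.2918 × 10⁶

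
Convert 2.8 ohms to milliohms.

(no prefix) = 1e0, milli = 1e-3; factor is 1e3.
2.8 × 1e3 = 2800

2800 milliohms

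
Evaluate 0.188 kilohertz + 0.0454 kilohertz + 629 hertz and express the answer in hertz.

In hertz:
  0.188 kilohertz = 0.188 × 10³ hertz = 188
  0.0454 kilohertz = 0.0454 × 10³ hertz = 45.4
  629 hertz → 629
Sum: 188 + 45.4 + 629 = 862.4

862.4 hertz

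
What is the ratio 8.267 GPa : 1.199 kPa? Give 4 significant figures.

(8.267e9) / (1.199e3) = 6.8949e6

6895000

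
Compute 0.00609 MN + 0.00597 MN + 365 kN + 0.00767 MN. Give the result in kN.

In kN:
  0.00609 MN = 0.00609 × 10^3 kN = 6.09
  0.00597 MN = 0.00597 × 10^3 kN = 5.97
  365 kN → 365
  0.00767 MN = 0.00767 × 10^3 kN = 7.67
Sum: 6.09 + 5.97 + 365 + 7.67 = 384.73

384.73 kN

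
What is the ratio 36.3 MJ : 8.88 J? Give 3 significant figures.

(36.3 × 10⁶) / (8.88) = 4.088 × 10⁶

4090000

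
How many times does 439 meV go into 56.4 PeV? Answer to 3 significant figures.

128000000000000000

(56.4 × 10^15) / (439 × 10^-3) = 0.1285 × 10^18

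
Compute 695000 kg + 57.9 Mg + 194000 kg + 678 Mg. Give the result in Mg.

In Mg:
  695000 kg = 695000e-3 Mg = 695
  57.9 Mg → 57.9
  194000 kg = 194000e-3 Mg = 194
  678 Mg → 678
Sum: 695 + 57.9 + 194 + 678 = 1624.9

1624.9 Mg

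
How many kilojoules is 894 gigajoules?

giga = 10^9, kilo = 10^3; factor is 10^6.
894 × 10^6 = 894000000

894000000 kilojoules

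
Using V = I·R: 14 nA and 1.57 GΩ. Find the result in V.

14 × 10^-9 × 1.57 × 10^9 = 21.98 V

21.98 V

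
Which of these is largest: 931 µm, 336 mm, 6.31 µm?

931 µm = 0.000931 m
336 mm = 0.336 m
6.31 µm = 0.00000631 m

336 mm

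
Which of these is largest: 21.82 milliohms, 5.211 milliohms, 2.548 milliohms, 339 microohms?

21.82 milliohms

21.82 milliohms = 0.02182 ohms
5.211 milliohms = 0.005211 ohms
2.548 milliohms = 0.002548 ohms
339 microohms = 0.000339 ohms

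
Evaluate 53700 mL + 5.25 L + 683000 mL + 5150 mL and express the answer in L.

In L:
  53700 mL = 53700 × 10^-3 L = 53.7
  5.25 L → 5.25
  683000 mL = 683000 × 10^-3 L = 683
  5150 mL = 5150 × 10^-3 L = 5.15
Sum: 53.7 + 5.25 + 683 + 5.15 = 747.1

747.1 L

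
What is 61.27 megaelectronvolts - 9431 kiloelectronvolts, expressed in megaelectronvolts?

51.839 megaelectronvolts

In megaelectronvolts:
  61.27 megaelectronvolts → 61.27
  9431 kiloelectronvolts = 9431e-3 megaelectronvolts = 9.431
Difference: 61.27 - 9.431 = 51.839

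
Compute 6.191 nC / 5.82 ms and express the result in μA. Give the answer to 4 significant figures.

(6.191e-9) / (5.82e-3) = 1.06375e-6 A

1.064 μA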